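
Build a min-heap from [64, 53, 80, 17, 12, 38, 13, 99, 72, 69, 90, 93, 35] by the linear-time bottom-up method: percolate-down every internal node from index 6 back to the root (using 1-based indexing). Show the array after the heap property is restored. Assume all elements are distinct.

[12, 17, 13, 64, 53, 35, 80, 99, 72, 69, 90, 93, 38]

sift down from index 6:
  38 vs smaller child 35 at index 13, swap → [64, 53, 80, 17, 12, 35, 13, 99, 72, 69, 90, 93, 38]
sift down from index 5: already satisfies heap property
sift down from index 4: already satisfies heap property
sift down from index 3:
  80 vs smaller child 13 at index 7, swap → [64, 53, 13, 17, 12, 35, 80, 99, 72, 69, 90, 93, 38]
sift down from index 2:
  53 vs smaller child 12 at index 5, swap → [64, 12, 13, 17, 53, 35, 80, 99, 72, 69, 90, 93, 38]
sift down from index 1:
  64 vs smaller child 12 at index 2, swap → [12, 64, 13, 17, 53, 35, 80, 99, 72, 69, 90, 93, 38]
  64 vs smaller child 17 at index 4, swap → [12, 17, 13, 64, 53, 35, 80, 99, 72, 69, 90, 93, 38]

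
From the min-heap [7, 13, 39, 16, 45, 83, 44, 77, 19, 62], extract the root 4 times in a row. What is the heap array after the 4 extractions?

extract-min #1 returns 7:
  remove root 7; move last element 62 to root → [62, 13, 39, 16, 45, 83, 44, 77, 19]
  62 vs smaller child 13 at index 1, swap → [13, 62, 39, 16, 45, 83, 44, 77, 19]
  62 vs smaller child 16 at index 3, swap → [13, 16, 39, 62, 45, 83, 44, 77, 19]
  62 vs smaller child 19 at index 8, swap → [13, 16, 39, 19, 45, 83, 44, 77, 62]
extract-min #2 returns 13:
  remove root 13; move last element 62 to root → [62, 16, 39, 19, 45, 83, 44, 77]
  62 vs smaller child 16 at index 1, swap → [16, 62, 39, 19, 45, 83, 44, 77]
  62 vs smaller child 19 at index 3, swap → [16, 19, 39, 62, 45, 83, 44, 77]
extract-min #3 returns 16:
  remove root 16; move last element 77 to root → [77, 19, 39, 62, 45, 83, 44]
  77 vs smaller child 19 at index 1, swap → [19, 77, 39, 62, 45, 83, 44]
  77 vs smaller child 45 at index 4, swap → [19, 45, 39, 62, 77, 83, 44]
extract-min #4 returns 19:
  remove root 19; move last element 44 to root → [44, 45, 39, 62, 77, 83]
  44 vs smaller child 39 at index 2, swap → [39, 45, 44, 62, 77, 83]

[39, 45, 44, 62, 77, 83]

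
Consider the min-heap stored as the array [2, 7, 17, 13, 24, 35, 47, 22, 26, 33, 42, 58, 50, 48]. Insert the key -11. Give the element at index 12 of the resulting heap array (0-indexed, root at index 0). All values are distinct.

50

append -11 at index 14 → [2, 7, 17, 13, 24, 35, 47, 22, 26, 33, 42, 58, 50, 48, -11]
-11 < parent 47 at index 6, swap → [2, 7, 17, 13, 24, 35, -11, 22, 26, 33, 42, 58, 50, 48, 47]
-11 < parent 17 at index 2, swap → [2, 7, -11, 13, 24, 35, 17, 22, 26, 33, 42, 58, 50, 48, 47]
-11 < parent 2 at index 0, swap → [-11, 7, 2, 13, 24, 35, 17, 22, 26, 33, 42, 58, 50, 48, 47]
resulting array: [-11, 7, 2, 13, 24, 35, 17, 22, 26, 33, 42, 58, 50, 48, 47]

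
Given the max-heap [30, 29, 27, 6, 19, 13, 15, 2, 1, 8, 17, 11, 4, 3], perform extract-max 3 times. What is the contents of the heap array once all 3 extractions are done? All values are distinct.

[19, 17, 15, 6, 11, 13, 4, 2, 1, 8, 3]

extract-max #1 returns 30:
  remove root 30; move last element 3 to root → [3, 29, 27, 6, 19, 13, 15, 2, 1, 8, 17, 11, 4]
  3 vs larger child 29 at index 1, swap → [29, 3, 27, 6, 19, 13, 15, 2, 1, 8, 17, 11, 4]
  3 vs larger child 19 at index 4, swap → [29, 19, 27, 6, 3, 13, 15, 2, 1, 8, 17, 11, 4]
  3 vs larger child 17 at index 10, swap → [29, 19, 27, 6, 17, 13, 15, 2, 1, 8, 3, 11, 4]
extract-max #2 returns 29:
  remove root 29; move last element 4 to root → [4, 19, 27, 6, 17, 13, 15, 2, 1, 8, 3, 11]
  4 vs larger child 27 at index 2, swap → [27, 19, 4, 6, 17, 13, 15, 2, 1, 8, 3, 11]
  4 vs larger child 15 at index 6, swap → [27, 19, 15, 6, 17, 13, 4, 2, 1, 8, 3, 11]
extract-max #3 returns 27:
  remove root 27; move last element 11 to root → [11, 19, 15, 6, 17, 13, 4, 2, 1, 8, 3]
  11 vs larger child 19 at index 1, swap → [19, 11, 15, 6, 17, 13, 4, 2, 1, 8, 3]
  11 vs larger child 17 at index 4, swap → [19, 17, 15, 6, 11, 13, 4, 2, 1, 8, 3]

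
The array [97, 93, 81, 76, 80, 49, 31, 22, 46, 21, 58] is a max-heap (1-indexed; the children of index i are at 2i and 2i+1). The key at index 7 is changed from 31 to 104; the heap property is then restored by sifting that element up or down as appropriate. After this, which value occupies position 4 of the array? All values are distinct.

76

set index 7 from 31 to 104 → [97, 93, 81, 76, 80, 49, 104, 22, 46, 21, 58]
104 > parent 81 at index 3, swap → [97, 93, 104, 76, 80, 49, 81, 22, 46, 21, 58]
104 > parent 97 at index 1, swap → [104, 93, 97, 76, 80, 49, 81, 22, 46, 21, 58]
resulting array: [104, 93, 97, 76, 80, 49, 81, 22, 46, 21, 58]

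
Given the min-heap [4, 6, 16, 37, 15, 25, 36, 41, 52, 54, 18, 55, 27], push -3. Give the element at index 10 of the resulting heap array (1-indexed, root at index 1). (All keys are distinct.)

append -3 at index 14 → [4, 6, 16, 37, 15, 25, 36, 41, 52, 54, 18, 55, 27, -3]
-3 < parent 36 at index 7, swap → [4, 6, 16, 37, 15, 25, -3, 41, 52, 54, 18, 55, 27, 36]
-3 < parent 16 at index 3, swap → [4, 6, -3, 37, 15, 25, 16, 41, 52, 54, 18, 55, 27, 36]
-3 < parent 4 at index 1, swap → [-3, 6, 4, 37, 15, 25, 16, 41, 52, 54, 18, 55, 27, 36]
resulting array: [-3, 6, 4, 37, 15, 25, 16, 41, 52, 54, 18, 55, 27, 36]

54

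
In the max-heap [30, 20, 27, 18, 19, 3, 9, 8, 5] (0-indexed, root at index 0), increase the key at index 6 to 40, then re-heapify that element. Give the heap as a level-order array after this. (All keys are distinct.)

set index 6 from 9 to 40 → [30, 20, 27, 18, 19, 3, 40, 8, 5]
40 > parent 27 at index 2, swap → [30, 20, 40, 18, 19, 3, 27, 8, 5]
40 > parent 30 at index 0, swap → [40, 20, 30, 18, 19, 3, 27, 8, 5]

[40, 20, 30, 18, 19, 3, 27, 8, 5]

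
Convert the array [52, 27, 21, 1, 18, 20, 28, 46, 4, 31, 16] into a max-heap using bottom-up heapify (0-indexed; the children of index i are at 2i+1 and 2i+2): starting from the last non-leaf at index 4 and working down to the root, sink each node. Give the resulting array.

[52, 46, 28, 27, 31, 20, 21, 1, 4, 18, 16]

sift down from index 4:
  18 vs larger child 31 at index 9, swap → [52, 27, 21, 1, 31, 20, 28, 46, 4, 18, 16]
sift down from index 3:
  1 vs larger child 46 at index 7, swap → [52, 27, 21, 46, 31, 20, 28, 1, 4, 18, 16]
sift down from index 2:
  21 vs larger child 28 at index 6, swap → [52, 27, 28, 46, 31, 20, 21, 1, 4, 18, 16]
sift down from index 1:
  27 vs larger child 46 at index 3, swap → [52, 46, 28, 27, 31, 20, 21, 1, 4, 18, 16]
sift down from index 0: already satisfies heap property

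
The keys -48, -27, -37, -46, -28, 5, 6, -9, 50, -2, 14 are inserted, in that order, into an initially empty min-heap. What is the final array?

[-48, -46, -37, -27, -28, 5, 6, -9, 50, -2, 14]

Insert -48:
  append -48 at index 0 → [-48] (no swap needed)
Insert -27:
  append -27 at index 1 → [-48, -27] (no swap needed)
Insert -37:
  append -37 at index 2 → [-48, -27, -37] (no swap needed)
Insert -46:
  append -46 at index 3 → [-48, -27, -37, -46]
  -46 < parent -27 at index 1, swap → [-48, -46, -37, -27]
Insert -28:
  append -28 at index 4 → [-48, -46, -37, -27, -28] (no swap needed)
Insert 5:
  append 5 at index 5 → [-48, -46, -37, -27, -28, 5] (no swap needed)
Insert 6:
  append 6 at index 6 → [-48, -46, -37, -27, -28, 5, 6] (no swap needed)
Insert -9:
  append -9 at index 7 → [-48, -46, -37, -27, -28, 5, 6, -9] (no swap needed)
Insert 50:
  append 50 at index 8 → [-48, -46, -37, -27, -28, 5, 6, -9, 50] (no swap needed)
Insert -2:
  append -2 at index 9 → [-48, -46, -37, -27, -28, 5, 6, -9, 50, -2] (no swap needed)
Insert 14:
  append 14 at index 10 → [-48, -46, -37, -27, -28, 5, 6, -9, 50, -2, 14] (no swap needed)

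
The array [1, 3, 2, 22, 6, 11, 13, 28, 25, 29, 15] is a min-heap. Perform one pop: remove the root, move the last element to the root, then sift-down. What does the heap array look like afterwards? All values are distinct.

remove root 1; move last element 15 to root → [15, 3, 2, 22, 6, 11, 13, 28, 25, 29]
15 vs smaller child 2 at index 2, swap → [2, 3, 15, 22, 6, 11, 13, 28, 25, 29]
15 vs smaller child 11 at index 5, swap → [2, 3, 11, 22, 6, 15, 13, 28, 25, 29]

[2, 3, 11, 22, 6, 15, 13, 28, 25, 29]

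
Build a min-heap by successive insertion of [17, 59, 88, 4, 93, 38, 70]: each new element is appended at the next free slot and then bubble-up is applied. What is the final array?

Insert 17:
  append 17 at index 0 → [17] (no swap needed)
Insert 59:
  append 59 at index 1 → [17, 59] (no swap needed)
Insert 88:
  append 88 at index 2 → [17, 59, 88] (no swap needed)
Insert 4:
  append 4 at index 3 → [17, 59, 88, 4]
  4 < parent 59 at index 1, swap → [17, 4, 88, 59]
  4 < parent 17 at index 0, swap → [4, 17, 88, 59]
Insert 93:
  append 93 at index 4 → [4, 17, 88, 59, 93] (no swap needed)
Insert 38:
  append 38 at index 5 → [4, 17, 88, 59, 93, 38]
  38 < parent 88 at index 2, swap → [4, 17, 38, 59, 93, 88]
Insert 70:
  append 70 at index 6 → [4, 17, 38, 59, 93, 88, 70] (no swap needed)

[4, 17, 38, 59, 93, 88, 70]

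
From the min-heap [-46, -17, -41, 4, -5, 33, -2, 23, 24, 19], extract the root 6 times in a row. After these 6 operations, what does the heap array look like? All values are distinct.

extract-min #1 returns -46:
  remove root -46; move last element 19 to root → [19, -17, -41, 4, -5, 33, -2, 23, 24]
  19 vs smaller child -41 at index 2, swap → [-41, -17, 19, 4, -5, 33, -2, 23, 24]
  19 vs smaller child -2 at index 6, swap → [-41, -17, -2, 4, -5, 33, 19, 23, 24]
extract-min #2 returns -41:
  remove root -41; move last element 24 to root → [24, -17, -2, 4, -5, 33, 19, 23]
  24 vs smaller child -17 at index 1, swap → [-17, 24, -2, 4, -5, 33, 19, 23]
  24 vs smaller child -5 at index 4, swap → [-17, -5, -2, 4, 24, 33, 19, 23]
extract-min #3 returns -17:
  remove root -17; move last element 23 to root → [23, -5, -2, 4, 24, 33, 19]
  23 vs smaller child -5 at index 1, swap → [-5, 23, -2, 4, 24, 33, 19]
  23 vs smaller child 4 at index 3, swap → [-5, 4, -2, 23, 24, 33, 19]
extract-min #4 returns -5:
  remove root -5; move last element 19 to root → [19, 4, -2, 23, 24, 33]
  19 vs smaller child -2 at index 2, swap → [-2, 4, 19, 23, 24, 33]
extract-min #5 returns -2:
  remove root -2; move last element 33 to root → [33, 4, 19, 23, 24]
  33 vs smaller child 4 at index 1, swap → [4, 33, 19, 23, 24]
  33 vs smaller child 23 at index 3, swap → [4, 23, 19, 33, 24]
extract-min #6 returns 4:
  remove root 4; move last element 24 to root → [24, 23, 19, 33]
  24 vs smaller child 19 at index 2, swap → [19, 23, 24, 33]

[19, 23, 24, 33]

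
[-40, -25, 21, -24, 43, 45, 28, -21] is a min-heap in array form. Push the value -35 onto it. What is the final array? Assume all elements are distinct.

append -35 at index 8 → [-40, -25, 21, -24, 43, 45, 28, -21, -35]
-35 < parent -24 at index 3, swap → [-40, -25, 21, -35, 43, 45, 28, -21, -24]
-35 < parent -25 at index 1, swap → [-40, -35, 21, -25, 43, 45, 28, -21, -24]

[-40, -35, 21, -25, 43, 45, 28, -21, -24]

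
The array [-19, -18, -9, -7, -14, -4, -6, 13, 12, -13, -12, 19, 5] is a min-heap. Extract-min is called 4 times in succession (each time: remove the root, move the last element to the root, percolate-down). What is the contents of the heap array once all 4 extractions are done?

extract-min #1 returns -19:
  remove root -19; move last element 5 to root → [5, -18, -9, -7, -14, -4, -6, 13, 12, -13, -12, 19]
  5 vs smaller child -18 at index 1, swap → [-18, 5, -9, -7, -14, -4, -6, 13, 12, -13, -12, 19]
  5 vs smaller child -14 at index 4, swap → [-18, -14, -9, -7, 5, -4, -6, 13, 12, -13, -12, 19]
  5 vs smaller child -13 at index 9, swap → [-18, -14, -9, -7, -13, -4, -6, 13, 12, 5, -12, 19]
extract-min #2 returns -18:
  remove root -18; move last element 19 to root → [19, -14, -9, -7, -13, -4, -6, 13, 12, 5, -12]
  19 vs smaller child -14 at index 1, swap → [-14, 19, -9, -7, -13, -4, -6, 13, 12, 5, -12]
  19 vs smaller child -13 at index 4, swap → [-14, -13, -9, -7, 19, -4, -6, 13, 12, 5, -12]
  19 vs smaller child -12 at index 10, swap → [-14, -13, -9, -7, -12, -4, -6, 13, 12, 5, 19]
extract-min #3 returns -14:
  remove root -14; move last element 19 to root → [19, -13, -9, -7, -12, -4, -6, 13, 12, 5]
  19 vs smaller child -13 at index 1, swap → [-13, 19, -9, -7, -12, -4, -6, 13, 12, 5]
  19 vs smaller child -12 at index 4, swap → [-13, -12, -9, -7, 19, -4, -6, 13, 12, 5]
  19 vs only child 5 at index 9, swap → [-13, -12, -9, -7, 5, -4, -6, 13, 12, 19]
extract-min #4 returns -13:
  remove root -13; move last element 19 to root → [19, -12, -9, -7, 5, -4, -6, 13, 12]
  19 vs smaller child -12 at index 1, swap → [-12, 19, -9, -7, 5, -4, -6, 13, 12]
  19 vs smaller child -7 at index 3, swap → [-12, -7, -9, 19, 5, -4, -6, 13, 12]
  19 vs smaller child 12 at index 8, swap → [-12, -7, -9, 12, 5, -4, -6, 13, 19]

[-12, -7, -9, 12, 5, -4, -6, 13, 19]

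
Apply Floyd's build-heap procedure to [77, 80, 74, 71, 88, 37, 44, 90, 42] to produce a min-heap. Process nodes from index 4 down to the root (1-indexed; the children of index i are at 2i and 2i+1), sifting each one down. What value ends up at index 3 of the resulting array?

44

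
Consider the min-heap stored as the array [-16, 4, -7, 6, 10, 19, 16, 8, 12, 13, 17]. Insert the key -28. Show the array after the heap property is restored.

[-28, 4, -16, 6, 10, -7, 16, 8, 12, 13, 17, 19]

append -28 at index 11 → [-16, 4, -7, 6, 10, 19, 16, 8, 12, 13, 17, -28]
-28 < parent 19 at index 5, swap → [-16, 4, -7, 6, 10, -28, 16, 8, 12, 13, 17, 19]
-28 < parent -7 at index 2, swap → [-16, 4, -28, 6, 10, -7, 16, 8, 12, 13, 17, 19]
-28 < parent -16 at index 0, swap → [-28, 4, -16, 6, 10, -7, 16, 8, 12, 13, 17, 19]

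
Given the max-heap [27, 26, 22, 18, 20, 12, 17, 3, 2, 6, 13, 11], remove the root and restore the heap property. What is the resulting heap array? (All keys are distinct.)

[26, 20, 22, 18, 13, 12, 17, 3, 2, 6, 11]

remove root 27; move last element 11 to root → [11, 26, 22, 18, 20, 12, 17, 3, 2, 6, 13]
11 vs larger child 26 at index 1, swap → [26, 11, 22, 18, 20, 12, 17, 3, 2, 6, 13]
11 vs larger child 20 at index 4, swap → [26, 20, 22, 18, 11, 12, 17, 3, 2, 6, 13]
11 vs larger child 13 at index 10, swap → [26, 20, 22, 18, 13, 12, 17, 3, 2, 6, 11]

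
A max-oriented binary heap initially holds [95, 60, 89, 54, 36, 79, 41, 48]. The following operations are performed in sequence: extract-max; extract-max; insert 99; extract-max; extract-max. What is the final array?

[60, 54, 48, 41, 36]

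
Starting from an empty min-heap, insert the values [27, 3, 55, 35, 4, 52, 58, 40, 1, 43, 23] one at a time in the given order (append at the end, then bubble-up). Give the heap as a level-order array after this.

[1, 3, 52, 4, 23, 55, 58, 40, 35, 43, 27]

Insert 27:
  append 27 at index 0 → [27] (no swap needed)
Insert 3:
  append 3 at index 1 → [27, 3]
  3 < parent 27 at index 0, swap → [3, 27]
Insert 55:
  append 55 at index 2 → [3, 27, 55] (no swap needed)
Insert 35:
  append 35 at index 3 → [3, 27, 55, 35] (no swap needed)
Insert 4:
  append 4 at index 4 → [3, 27, 55, 35, 4]
  4 < parent 27 at index 1, swap → [3, 4, 55, 35, 27]
Insert 52:
  append 52 at index 5 → [3, 4, 55, 35, 27, 52]
  52 < parent 55 at index 2, swap → [3, 4, 52, 35, 27, 55]
Insert 58:
  append 58 at index 6 → [3, 4, 52, 35, 27, 55, 58] (no swap needed)
Insert 40:
  append 40 at index 7 → [3, 4, 52, 35, 27, 55, 58, 40] (no swap needed)
Insert 1:
  append 1 at index 8 → [3, 4, 52, 35, 27, 55, 58, 40, 1]
  1 < parent 35 at index 3, swap → [3, 4, 52, 1, 27, 55, 58, 40, 35]
  1 < parent 4 at index 1, swap → [3, 1, 52, 4, 27, 55, 58, 40, 35]
  1 < parent 3 at index 0, swap → [1, 3, 52, 4, 27, 55, 58, 40, 35]
Insert 43:
  append 43 at index 9 → [1, 3, 52, 4, 27, 55, 58, 40, 35, 43] (no swap needed)
Insert 23:
  append 23 at index 10 → [1, 3, 52, 4, 27, 55, 58, 40, 35, 43, 23]
  23 < parent 27 at index 4, swap → [1, 3, 52, 4, 23, 55, 58, 40, 35, 43, 27]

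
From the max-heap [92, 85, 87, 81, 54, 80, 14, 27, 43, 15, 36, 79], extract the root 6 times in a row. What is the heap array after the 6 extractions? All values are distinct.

extract-max #1 returns 92:
  remove root 92; move last element 79 to root → [79, 85, 87, 81, 54, 80, 14, 27, 43, 15, 36]
  79 vs larger child 87 at index 2, swap → [87, 85, 79, 81, 54, 80, 14, 27, 43, 15, 36]
  79 vs larger child 80 at index 5, swap → [87, 85, 80, 81, 54, 79, 14, 27, 43, 15, 36]
extract-max #2 returns 87:
  remove root 87; move last element 36 to root → [36, 85, 80, 81, 54, 79, 14, 27, 43, 15]
  36 vs larger child 85 at index 1, swap → [85, 36, 80, 81, 54, 79, 14, 27, 43, 15]
  36 vs larger child 81 at index 3, swap → [85, 81, 80, 36, 54, 79, 14, 27, 43, 15]
  36 vs larger child 43 at index 8, swap → [85, 81, 80, 43, 54, 79, 14, 27, 36, 15]
extract-max #3 returns 85:
  remove root 85; move last element 15 to root → [15, 81, 80, 43, 54, 79, 14, 27, 36]
  15 vs larger child 81 at index 1, swap → [81, 15, 80, 43, 54, 79, 14, 27, 36]
  15 vs larger child 54 at index 4, swap → [81, 54, 80, 43, 15, 79, 14, 27, 36]
extract-max #4 returns 81:
  remove root 81; move last element 36 to root → [36, 54, 80, 43, 15, 79, 14, 27]
  36 vs larger child 80 at index 2, swap → [80, 54, 36, 43, 15, 79, 14, 27]
  36 vs larger child 79 at index 5, swap → [80, 54, 79, 43, 15, 36, 14, 27]
extract-max #5 returns 80:
  remove root 80; move last element 27 to root → [27, 54, 79, 43, 15, 36, 14]
  27 vs larger child 79 at index 2, swap → [79, 54, 27, 43, 15, 36, 14]
  27 vs larger child 36 at index 5, swap → [79, 54, 36, 43, 15, 27, 14]
extract-max #6 returns 79:
  remove root 79; move last element 14 to root → [14, 54, 36, 43, 15, 27]
  14 vs larger child 54 at index 1, swap → [54, 14, 36, 43, 15, 27]
  14 vs larger child 43 at index 3, swap → [54, 43, 36, 14, 15, 27]

[54, 43, 36, 14, 15, 27]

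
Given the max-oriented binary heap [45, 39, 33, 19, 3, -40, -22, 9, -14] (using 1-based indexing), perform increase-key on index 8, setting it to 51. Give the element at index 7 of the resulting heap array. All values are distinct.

-22

set index 8 from 9 to 51 → [45, 39, 33, 19, 3, -40, -22, 51, -14]
51 > parent 19 at index 4, swap → [45, 39, 33, 51, 3, -40, -22, 19, -14]
51 > parent 39 at index 2, swap → [45, 51, 33, 39, 3, -40, -22, 19, -14]
51 > parent 45 at index 1, swap → [51, 45, 33, 39, 3, -40, -22, 19, -14]
resulting array: [51, 45, 33, 39, 3, -40, -22, 19, -14]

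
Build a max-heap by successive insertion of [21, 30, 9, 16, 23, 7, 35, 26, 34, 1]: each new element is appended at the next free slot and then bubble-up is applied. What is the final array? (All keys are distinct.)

[35, 34, 30, 26, 21, 7, 9, 16, 23, 1]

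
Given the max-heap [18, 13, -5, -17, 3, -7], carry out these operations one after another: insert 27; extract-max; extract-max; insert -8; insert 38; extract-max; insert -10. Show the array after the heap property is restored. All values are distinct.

[13, 3, -5, -17, -7, -8, -10]

insert 27:
  append 27 at index 6 → [18, 13, -5, -17, 3, -7, 27]
  27 > parent -5 at index 2, swap → [18, 13, 27, -17, 3, -7, -5]
  27 > parent 18 at index 0, swap → [27, 13, 18, -17, 3, -7, -5]
extract-max → returns 27:
  remove root 27; move last element -5 to root → [-5, 13, 18, -17, 3, -7]
  -5 vs larger child 18 at index 2, swap → [18, 13, -5, -17, 3, -7]
extract-max → returns 18:
  remove root 18; move last element -7 to root → [-7, 13, -5, -17, 3]
  -7 vs larger child 13 at index 1, swap → [13, -7, -5, -17, 3]
  -7 vs larger child 3 at index 4, swap → [13, 3, -5, -17, -7]
insert -8:
  append -8 at index 5 → [13, 3, -5, -17, -7, -8] (no swap needed)
insert 38:
  append 38 at index 6 → [13, 3, -5, -17, -7, -8, 38]
  38 > parent -5 at index 2, swap → [13, 3, 38, -17, -7, -8, -5]
  38 > parent 13 at index 0, swap → [38, 3, 13, -17, -7, -8, -5]
extract-max → returns 38:
  remove root 38; move last element -5 to root → [-5, 3, 13, -17, -7, -8]
  -5 vs larger child 13 at index 2, swap → [13, 3, -5, -17, -7, -8]
insert -10:
  append -10 at index 6 → [13, 3, -5, -17, -7, -8, -10] (no swap needed)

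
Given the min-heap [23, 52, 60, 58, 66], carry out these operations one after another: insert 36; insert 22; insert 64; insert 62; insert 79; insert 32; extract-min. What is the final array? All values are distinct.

[23, 32, 36, 58, 52, 60, 66, 64, 62, 79]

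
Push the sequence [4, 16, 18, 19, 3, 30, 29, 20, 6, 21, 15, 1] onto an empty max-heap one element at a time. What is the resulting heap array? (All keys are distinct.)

Insert 4:
  append 4 at index 0 → [4] (no swap needed)
Insert 16:
  append 16 at index 1 → [4, 16]
  16 > parent 4 at index 0, swap → [16, 4]
Insert 18:
  append 18 at index 2 → [16, 4, 18]
  18 > parent 16 at index 0, swap → [18, 4, 16]
Insert 19:
  append 19 at index 3 → [18, 4, 16, 19]
  19 > parent 4 at index 1, swap → [18, 19, 16, 4]
  19 > parent 18 at index 0, swap → [19, 18, 16, 4]
Insert 3:
  append 3 at index 4 → [19, 18, 16, 4, 3] (no swap needed)
Insert 30:
  append 30 at index 5 → [19, 18, 16, 4, 3, 30]
  30 > parent 16 at index 2, swap → [19, 18, 30, 4, 3, 16]
  30 > parent 19 at index 0, swap → [30, 18, 19, 4, 3, 16]
Insert 29:
  append 29 at index 6 → [30, 18, 19, 4, 3, 16, 29]
  29 > parent 19 at index 2, swap → [30, 18, 29, 4, 3, 16, 19]
Insert 20:
  append 20 at index 7 → [30, 18, 29, 4, 3, 16, 19, 20]
  20 > parent 4 at index 3, swap → [30, 18, 29, 20, 3, 16, 19, 4]
  20 > parent 18 at index 1, swap → [30, 20, 29, 18, 3, 16, 19, 4]
Insert 6:
  append 6 at index 8 → [30, 20, 29, 18, 3, 16, 19, 4, 6] (no swap needed)
Insert 21:
  append 21 at index 9 → [30, 20, 29, 18, 3, 16, 19, 4, 6, 21]
  21 > parent 3 at index 4, swap → [30, 20, 29, 18, 21, 16, 19, 4, 6, 3]
  21 > parent 20 at index 1, swap → [30, 21, 29, 18, 20, 16, 19, 4, 6, 3]
Insert 15:
  append 15 at index 10 → [30, 21, 29, 18, 20, 16, 19, 4, 6, 3, 15] (no swap needed)
Insert 1:
  append 1 at index 11 → [30, 21, 29, 18, 20, 16, 19, 4, 6, 3, 15, 1] (no swap needed)

[30, 21, 29, 18, 20, 16, 19, 4, 6, 3, 15, 1]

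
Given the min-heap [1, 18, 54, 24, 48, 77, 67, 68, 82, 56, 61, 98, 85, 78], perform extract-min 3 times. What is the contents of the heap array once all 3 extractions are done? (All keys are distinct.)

extract-min #1 returns 1:
  remove root 1; move last element 78 to root → [78, 18, 54, 24, 48, 77, 67, 68, 82, 56, 61, 98, 85]
  78 vs smaller child 18 at index 1, swap → [18, 78, 54, 24, 48, 77, 67, 68, 82, 56, 61, 98, 85]
  78 vs smaller child 24 at index 3, swap → [18, 24, 54, 78, 48, 77, 67, 68, 82, 56, 61, 98, 85]
  78 vs smaller child 68 at index 7, swap → [18, 24, 54, 68, 48, 77, 67, 78, 82, 56, 61, 98, 85]
extract-min #2 returns 18:
  remove root 18; move last element 85 to root → [85, 24, 54, 68, 48, 77, 67, 78, 82, 56, 61, 98]
  85 vs smaller child 24 at index 1, swap → [24, 85, 54, 68, 48, 77, 67, 78, 82, 56, 61, 98]
  85 vs smaller child 48 at index 4, swap → [24, 48, 54, 68, 85, 77, 67, 78, 82, 56, 61, 98]
  85 vs smaller child 56 at index 9, swap → [24, 48, 54, 68, 56, 77, 67, 78, 82, 85, 61, 98]
extract-min #3 returns 24:
  remove root 24; move last element 98 to root → [98, 48, 54, 68, 56, 77, 67, 78, 82, 85, 61]
  98 vs smaller child 48 at index 1, swap → [48, 98, 54, 68, 56, 77, 67, 78, 82, 85, 61]
  98 vs smaller child 56 at index 4, swap → [48, 56, 54, 68, 98, 77, 67, 78, 82, 85, 61]
  98 vs smaller child 61 at index 10, swap → [48, 56, 54, 68, 61, 77, 67, 78, 82, 85, 98]

[48, 56, 54, 68, 61, 77, 67, 78, 82, 85, 98]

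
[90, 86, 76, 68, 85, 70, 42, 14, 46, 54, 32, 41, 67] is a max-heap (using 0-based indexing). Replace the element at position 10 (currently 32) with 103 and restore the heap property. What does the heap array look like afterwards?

[103, 90, 76, 68, 86, 70, 42, 14, 46, 54, 85, 41, 67]

set index 10 from 32 to 103 → [90, 86, 76, 68, 85, 70, 42, 14, 46, 54, 103, 41, 67]
103 > parent 85 at index 4, swap → [90, 86, 76, 68, 103, 70, 42, 14, 46, 54, 85, 41, 67]
103 > parent 86 at index 1, swap → [90, 103, 76, 68, 86, 70, 42, 14, 46, 54, 85, 41, 67]
103 > parent 90 at index 0, swap → [103, 90, 76, 68, 86, 70, 42, 14, 46, 54, 85, 41, 67]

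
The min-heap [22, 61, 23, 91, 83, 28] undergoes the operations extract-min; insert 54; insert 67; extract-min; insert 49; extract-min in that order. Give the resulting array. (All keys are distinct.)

[49, 61, 54, 91, 83, 67]

extract-min → returns 22:
  remove root 22; move last element 28 to root → [28, 61, 23, 91, 83]
  28 vs smaller child 23 at index 2, swap → [23, 61, 28, 91, 83]
insert 54:
  append 54 at index 5 → [23, 61, 28, 91, 83, 54] (no swap needed)
insert 67:
  append 67 at index 6 → [23, 61, 28, 91, 83, 54, 67] (no swap needed)
extract-min → returns 23:
  remove root 23; move last element 67 to root → [67, 61, 28, 91, 83, 54]
  67 vs smaller child 28 at index 2, swap → [28, 61, 67, 91, 83, 54]
  67 vs only child 54 at index 5, swap → [28, 61, 54, 91, 83, 67]
insert 49:
  append 49 at index 6 → [28, 61, 54, 91, 83, 67, 49]
  49 < parent 54 at index 2, swap → [28, 61, 49, 91, 83, 67, 54]
extract-min → returns 28:
  remove root 28; move last element 54 to root → [54, 61, 49, 91, 83, 67]
  54 vs smaller child 49 at index 2, swap → [49, 61, 54, 91, 83, 67]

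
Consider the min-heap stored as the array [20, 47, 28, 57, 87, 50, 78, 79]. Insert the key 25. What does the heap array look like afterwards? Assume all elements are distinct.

[20, 25, 28, 47, 87, 50, 78, 79, 57]

append 25 at index 8 → [20, 47, 28, 57, 87, 50, 78, 79, 25]
25 < parent 57 at index 3, swap → [20, 47, 28, 25, 87, 50, 78, 79, 57]
25 < parent 47 at index 1, swap → [20, 25, 28, 47, 87, 50, 78, 79, 57]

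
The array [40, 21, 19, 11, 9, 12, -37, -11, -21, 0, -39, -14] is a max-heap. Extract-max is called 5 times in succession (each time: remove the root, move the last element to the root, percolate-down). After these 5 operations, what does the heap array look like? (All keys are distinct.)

[9, -11, 0, -14, -21, -39, -37]

extract-max #1 returns 40:
  remove root 40; move last element -14 to root → [-14, 21, 19, 11, 9, 12, -37, -11, -21, 0, -39]
  -14 vs larger child 21 at index 1, swap → [21, -14, 19, 11, 9, 12, -37, -11, -21, 0, -39]
  -14 vs larger child 11 at index 3, swap → [21, 11, 19, -14, 9, 12, -37, -11, -21, 0, -39]
  -14 vs larger child -11 at index 7, swap → [21, 11, 19, -11, 9, 12, -37, -14, -21, 0, -39]
extract-max #2 returns 21:
  remove root 21; move last element -39 to root → [-39, 11, 19, -11, 9, 12, -37, -14, -21, 0]
  -39 vs larger child 19 at index 2, swap → [19, 11, -39, -11, 9, 12, -37, -14, -21, 0]
  -39 vs larger child 12 at index 5, swap → [19, 11, 12, -11, 9, -39, -37, -14, -21, 0]
extract-max #3 returns 19:
  remove root 19; move last element 0 to root → [0, 11, 12, -11, 9, -39, -37, -14, -21]
  0 vs larger child 12 at index 2, swap → [12, 11, 0, -11, 9, -39, -37, -14, -21]
extract-max #4 returns 12:
  remove root 12; move last element -21 to root → [-21, 11, 0, -11, 9, -39, -37, -14]
  -21 vs larger child 11 at index 1, swap → [11, -21, 0, -11, 9, -39, -37, -14]
  -21 vs larger child 9 at index 4, swap → [11, 9, 0, -11, -21, -39, -37, -14]
extract-max #5 returns 11:
  remove root 11; move last element -14 to root → [-14, 9, 0, -11, -21, -39, -37]
  -14 vs larger child 9 at index 1, swap → [9, -14, 0, -11, -21, -39, -37]
  -14 vs larger child -11 at index 3, swap → [9, -11, 0, -14, -21, -39, -37]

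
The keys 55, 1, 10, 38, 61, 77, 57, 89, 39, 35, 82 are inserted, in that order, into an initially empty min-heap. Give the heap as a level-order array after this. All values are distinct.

[1, 35, 10, 39, 38, 77, 57, 89, 55, 61, 82]

Insert 55:
  append 55 at index 0 → [55] (no swap needed)
Insert 1:
  append 1 at index 1 → [55, 1]
  1 < parent 55 at index 0, swap → [1, 55]
Insert 10:
  append 10 at index 2 → [1, 55, 10] (no swap needed)
Insert 38:
  append 38 at index 3 → [1, 55, 10, 38]
  38 < parent 55 at index 1, swap → [1, 38, 10, 55]
Insert 61:
  append 61 at index 4 → [1, 38, 10, 55, 61] (no swap needed)
Insert 77:
  append 77 at index 5 → [1, 38, 10, 55, 61, 77] (no swap needed)
Insert 57:
  append 57 at index 6 → [1, 38, 10, 55, 61, 77, 57] (no swap needed)
Insert 89:
  append 89 at index 7 → [1, 38, 10, 55, 61, 77, 57, 89] (no swap needed)
Insert 39:
  append 39 at index 8 → [1, 38, 10, 55, 61, 77, 57, 89, 39]
  39 < parent 55 at index 3, swap → [1, 38, 10, 39, 61, 77, 57, 89, 55]
Insert 35:
  append 35 at index 9 → [1, 38, 10, 39, 61, 77, 57, 89, 55, 35]
  35 < parent 61 at index 4, swap → [1, 38, 10, 39, 35, 77, 57, 89, 55, 61]
  35 < parent 38 at index 1, swap → [1, 35, 10, 39, 38, 77, 57, 89, 55, 61]
Insert 82:
  append 82 at index 10 → [1, 35, 10, 39, 38, 77, 57, 89, 55, 61, 82] (no swap needed)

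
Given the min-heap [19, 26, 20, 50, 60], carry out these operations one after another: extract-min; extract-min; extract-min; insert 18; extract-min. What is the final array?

extract-min → returns 19:
  remove root 19; move last element 60 to root → [60, 26, 20, 50]
  60 vs smaller child 20 at index 2, swap → [20, 26, 60, 50]
extract-min → returns 20:
  remove root 20; move last element 50 to root → [50, 26, 60]
  50 vs smaller child 26 at index 1, swap → [26, 50, 60]
extract-min → returns 26:
  remove root 26; move last element 60 to root → [60, 50]
  60 vs only child 50 at index 1, swap → [50, 60]
insert 18:
  append 18 at index 2 → [50, 60, 18]
  18 < parent 50 at index 0, swap → [18, 60, 50]
extract-min → returns 18:
  remove root 18; move last element 50 to root → [50, 60] (no swap needed)

[50, 60]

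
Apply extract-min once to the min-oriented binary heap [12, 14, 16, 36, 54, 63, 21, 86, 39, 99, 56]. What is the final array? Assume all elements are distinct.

[14, 36, 16, 39, 54, 63, 21, 86, 56, 99]

remove root 12; move last element 56 to root → [56, 14, 16, 36, 54, 63, 21, 86, 39, 99]
56 vs smaller child 14 at index 1, swap → [14, 56, 16, 36, 54, 63, 21, 86, 39, 99]
56 vs smaller child 36 at index 3, swap → [14, 36, 16, 56, 54, 63, 21, 86, 39, 99]
56 vs smaller child 39 at index 8, swap → [14, 36, 16, 39, 54, 63, 21, 86, 56, 99]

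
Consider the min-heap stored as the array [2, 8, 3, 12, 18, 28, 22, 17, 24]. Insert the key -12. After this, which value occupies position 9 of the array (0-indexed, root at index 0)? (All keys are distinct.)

18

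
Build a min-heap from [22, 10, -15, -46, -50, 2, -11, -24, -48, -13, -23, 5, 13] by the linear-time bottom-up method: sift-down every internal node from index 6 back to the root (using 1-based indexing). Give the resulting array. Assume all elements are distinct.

sift down from index 6: already satisfies heap property
sift down from index 5: already satisfies heap property
sift down from index 4:
  -46 vs smaller child -48 at index 9, swap → [22, 10, -15, -48, -50, 2, -11, -24, -46, -13, -23, 5, 13]
sift down from index 3: already satisfies heap property
sift down from index 2:
  10 vs smaller child -50 at index 5, swap → [22, -50, -15, -48, 10, 2, -11, -24, -46, -13, -23, 5, 13]
  10 vs smaller child -23 at index 11, swap → [22, -50, -15, -48, -23, 2, -11, -24, -46, -13, 10, 5, 13]
sift down from index 1:
  22 vs smaller child -50 at index 2, swap → [-50, 22, -15, -48, -23, 2, -11, -24, -46, -13, 10, 5, 13]
  22 vs smaller child -48 at index 4, swap → [-50, -48, -15, 22, -23, 2, -11, -24, -46, -13, 10, 5, 13]
  22 vs smaller child -46 at index 9, swap → [-50, -48, -15, -46, -23, 2, -11, -24, 22, -13, 10, 5, 13]

[-50, -48, -15, -46, -23, 2, -11, -24, 22, -13, 10, 5, 13]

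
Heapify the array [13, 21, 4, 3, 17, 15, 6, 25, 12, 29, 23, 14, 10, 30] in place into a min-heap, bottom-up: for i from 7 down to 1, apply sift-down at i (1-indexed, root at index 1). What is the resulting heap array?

[3, 12, 4, 13, 17, 10, 6, 25, 21, 29, 23, 14, 15, 30]

sift down from index 7: already satisfies heap property
sift down from index 6:
  15 vs smaller child 10 at index 13, swap → [13, 21, 4, 3, 17, 10, 6, 25, 12, 29, 23, 14, 15, 30]
sift down from index 5: already satisfies heap property
sift down from index 4: already satisfies heap property
sift down from index 3: already satisfies heap property
sift down from index 2:
  21 vs smaller child 3 at index 4, swap → [13, 3, 4, 21, 17, 10, 6, 25, 12, 29, 23, 14, 15, 30]
  21 vs smaller child 12 at index 9, swap → [13, 3, 4, 12, 17, 10, 6, 25, 21, 29, 23, 14, 15, 30]
sift down from index 1:
  13 vs smaller child 3 at index 2, swap → [3, 13, 4, 12, 17, 10, 6, 25, 21, 29, 23, 14, 15, 30]
  13 vs smaller child 12 at index 4, swap → [3, 12, 4, 13, 17, 10, 6, 25, 21, 29, 23, 14, 15, 30]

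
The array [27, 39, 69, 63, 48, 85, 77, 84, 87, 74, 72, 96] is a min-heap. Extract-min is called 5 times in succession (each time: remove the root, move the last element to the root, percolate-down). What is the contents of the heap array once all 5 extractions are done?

[72, 74, 77, 84, 96, 85, 87]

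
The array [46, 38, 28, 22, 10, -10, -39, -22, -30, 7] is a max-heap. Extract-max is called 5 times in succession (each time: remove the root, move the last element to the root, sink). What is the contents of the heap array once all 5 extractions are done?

[7, -22, -10, -39, -30]

extract-max #1 returns 46:
  remove root 46; move last element 7 to root → [7, 38, 28, 22, 10, -10, -39, -22, -30]
  7 vs larger child 38 at index 1, swap → [38, 7, 28, 22, 10, -10, -39, -22, -30]
  7 vs larger child 22 at index 3, swap → [38, 22, 28, 7, 10, -10, -39, -22, -30]
extract-max #2 returns 38:
  remove root 38; move last element -30 to root → [-30, 22, 28, 7, 10, -10, -39, -22]
  -30 vs larger child 28 at index 2, swap → [28, 22, -30, 7, 10, -10, -39, -22]
  -30 vs larger child -10 at index 5, swap → [28, 22, -10, 7, 10, -30, -39, -22]
extract-max #3 returns 28:
  remove root 28; move last element -22 to root → [-22, 22, -10, 7, 10, -30, -39]
  -22 vs larger child 22 at index 1, swap → [22, -22, -10, 7, 10, -30, -39]
  -22 vs larger child 10 at index 4, swap → [22, 10, -10, 7, -22, -30, -39]
extract-max #4 returns 22:
  remove root 22; move last element -39 to root → [-39, 10, -10, 7, -22, -30]
  -39 vs larger child 10 at index 1, swap → [10, -39, -10, 7, -22, -30]
  -39 vs larger child 7 at index 3, swap → [10, 7, -10, -39, -22, -30]
extract-max #5 returns 10:
  remove root 10; move last element -30 to root → [-30, 7, -10, -39, -22]
  -30 vs larger child 7 at index 1, swap → [7, -30, -10, -39, -22]
  -30 vs larger child -22 at index 4, swap → [7, -22, -10, -39, -30]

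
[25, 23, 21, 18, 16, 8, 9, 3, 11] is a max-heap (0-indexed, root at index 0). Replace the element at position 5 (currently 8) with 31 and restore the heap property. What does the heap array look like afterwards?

[31, 23, 25, 18, 16, 21, 9, 3, 11]

set index 5 from 8 to 31 → [25, 23, 21, 18, 16, 31, 9, 3, 11]
31 > parent 21 at index 2, swap → [25, 23, 31, 18, 16, 21, 9, 3, 11]
31 > parent 25 at index 0, swap → [31, 23, 25, 18, 16, 21, 9, 3, 11]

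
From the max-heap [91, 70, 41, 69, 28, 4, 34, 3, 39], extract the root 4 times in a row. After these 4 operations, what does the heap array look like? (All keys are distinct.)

[39, 28, 34, 3, 4]

extract-max #1 returns 91:
  remove root 91; move last element 39 to root → [39, 70, 41, 69, 28, 4, 34, 3]
  39 vs larger child 70 at index 1, swap → [70, 39, 41, 69, 28, 4, 34, 3]
  39 vs larger child 69 at index 3, swap → [70, 69, 41, 39, 28, 4, 34, 3]
extract-max #2 returns 70:
  remove root 70; move last element 3 to root → [3, 69, 41, 39, 28, 4, 34]
  3 vs larger child 69 at index 1, swap → [69, 3, 41, 39, 28, 4, 34]
  3 vs larger child 39 at index 3, swap → [69, 39, 41, 3, 28, 4, 34]
extract-max #3 returns 69:
  remove root 69; move last element 34 to root → [34, 39, 41, 3, 28, 4]
  34 vs larger child 41 at index 2, swap → [41, 39, 34, 3, 28, 4]
extract-max #4 returns 41:
  remove root 41; move last element 4 to root → [4, 39, 34, 3, 28]
  4 vs larger child 39 at index 1, swap → [39, 4, 34, 3, 28]
  4 vs larger child 28 at index 4, swap → [39, 28, 34, 3, 4]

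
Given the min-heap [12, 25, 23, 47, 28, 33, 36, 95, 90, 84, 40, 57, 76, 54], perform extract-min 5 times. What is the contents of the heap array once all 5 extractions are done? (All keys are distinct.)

extract-min #1 returns 12:
  remove root 12; move last element 54 to root → [54, 25, 23, 47, 28, 33, 36, 95, 90, 84, 40, 57, 76]
  54 vs smaller child 23 at index 2, swap → [23, 25, 54, 47, 28, 33, 36, 95, 90, 84, 40, 57, 76]
  54 vs smaller child 33 at index 5, swap → [23, 25, 33, 47, 28, 54, 36, 95, 90, 84, 40, 57, 76]
extract-min #2 returns 23:
  remove root 23; move last element 76 to root → [76, 25, 33, 47, 28, 54, 36, 95, 90, 84, 40, 57]
  76 vs smaller child 25 at index 1, swap → [25, 76, 33, 47, 28, 54, 36, 95, 90, 84, 40, 57]
  76 vs smaller child 28 at index 4, swap → [25, 28, 33, 47, 76, 54, 36, 95, 90, 84, 40, 57]
  76 vs smaller child 40 at index 10, swap → [25, 28, 33, 47, 40, 54, 36, 95, 90, 84, 76, 57]
extract-min #3 returns 25:
  remove root 25; move last element 57 to root → [57, 28, 33, 47, 40, 54, 36, 95, 90, 84, 76]
  57 vs smaller child 28 at index 1, swap → [28, 57, 33, 47, 40, 54, 36, 95, 90, 84, 76]
  57 vs smaller child 40 at index 4, swap → [28, 40, 33, 47, 57, 54, 36, 95, 90, 84, 76]
extract-min #4 returns 28:
  remove root 28; move last element 76 to root → [76, 40, 33, 47, 57, 54, 36, 95, 90, 84]
  76 vs smaller child 33 at index 2, swap → [33, 40, 76, 47, 57, 54, 36, 95, 90, 84]
  76 vs smaller child 36 at index 6, swap → [33, 40, 36, 47, 57, 54, 76, 95, 90, 84]
extract-min #5 returns 33:
  remove root 33; move last element 84 to root → [84, 40, 36, 47, 57, 54, 76, 95, 90]
  84 vs smaller child 36 at index 2, swap → [36, 40, 84, 47, 57, 54, 76, 95, 90]
  84 vs smaller child 54 at index 5, swap → [36, 40, 54, 47, 57, 84, 76, 95, 90]

[36, 40, 54, 47, 57, 84, 76, 95, 90]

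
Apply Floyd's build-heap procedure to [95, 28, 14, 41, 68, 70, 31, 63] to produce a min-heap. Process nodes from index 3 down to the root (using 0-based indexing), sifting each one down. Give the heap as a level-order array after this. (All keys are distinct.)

sift down from index 3: already satisfies heap property
sift down from index 2: already satisfies heap property
sift down from index 1: already satisfies heap property
sift down from index 0:
  95 vs smaller child 14 at index 2, swap → [14, 28, 95, 41, 68, 70, 31, 63]
  95 vs smaller child 31 at index 6, swap → [14, 28, 31, 41, 68, 70, 95, 63]

[14, 28, 31, 41, 68, 70, 95, 63]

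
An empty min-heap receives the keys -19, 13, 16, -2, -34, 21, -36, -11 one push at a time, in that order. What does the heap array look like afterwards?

Insert -19:
  append -19 at index 0 → [-19] (no swap needed)
Insert 13:
  append 13 at index 1 → [-19, 13] (no swap needed)
Insert 16:
  append 16 at index 2 → [-19, 13, 16] (no swap needed)
Insert -2:
  append -2 at index 3 → [-19, 13, 16, -2]
  -2 < parent 13 at index 1, swap → [-19, -2, 16, 13]
Insert -34:
  append -34 at index 4 → [-19, -2, 16, 13, -34]
  -34 < parent -2 at index 1, swap → [-19, -34, 16, 13, -2]
  -34 < parent -19 at index 0, swap → [-34, -19, 16, 13, -2]
Insert 21:
  append 21 at index 5 → [-34, -19, 16, 13, -2, 21] (no swap needed)
Insert -36:
  append -36 at index 6 → [-34, -19, 16, 13, -2, 21, -36]
  -36 < parent 16 at index 2, swap → [-34, -19, -36, 13, -2, 21, 16]
  -36 < parent -34 at index 0, swap → [-36, -19, -34, 13, -2, 21, 16]
Insert -11:
  append -11 at index 7 → [-36, -19, -34, 13, -2, 21, 16, -11]
  -11 < parent 13 at index 3, swap → [-36, -19, -34, -11, -2, 21, 16, 13]

[-36, -19, -34, -11, -2, 21, 16, 13]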